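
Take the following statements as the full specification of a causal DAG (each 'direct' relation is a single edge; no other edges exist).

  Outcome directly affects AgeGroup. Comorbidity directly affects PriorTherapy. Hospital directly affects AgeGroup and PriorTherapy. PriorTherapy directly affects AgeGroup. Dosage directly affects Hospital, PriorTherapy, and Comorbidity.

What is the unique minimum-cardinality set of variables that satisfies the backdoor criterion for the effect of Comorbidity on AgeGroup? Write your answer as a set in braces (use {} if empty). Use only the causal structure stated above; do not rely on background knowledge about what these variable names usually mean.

Variables eligible for adjustment (non-descendants of Comorbidity, excluding Comorbidity and AgeGroup): {Dosage, Hospital, Outcome}.
Backdoor paths from Comorbidity to AgeGroup:
  P1: Comorbidity <- Dosage -> Hospital -> PriorTherapy -> AgeGroup
  P2: Comorbidity <- Dosage -> Hospital -> AgeGroup
  P3: Comorbidity <- Dosage -> PriorTherapy <- Hospital -> AgeGroup
  P4: Comorbidity <- Dosage -> PriorTherapy -> AgeGroup
The empty set is not sufficient: P1 (Comorbidity <- Dosage -> Hospital -> PriorTherapy -> AgeGroup) has no collider blocking it and no conditioned non-collider, so it is open.
Try {Dosage}:
  P1: blocked at fork node Dosage ∈ conditioning set.
  P2: blocked at fork node Dosage ∈ conditioning set.
  P3: blocked at fork node Dosage ∈ conditioning set.
  P4: blocked at fork node Dosage ∈ conditioning set.
{Dosage} contains no descendant of Comorbidity and blocks every backdoor path.
No other singleton works — e.g. {Hospital} leaves P4 open — so {Dosage} is the unique smallest valid adjustment set.

{Dosage}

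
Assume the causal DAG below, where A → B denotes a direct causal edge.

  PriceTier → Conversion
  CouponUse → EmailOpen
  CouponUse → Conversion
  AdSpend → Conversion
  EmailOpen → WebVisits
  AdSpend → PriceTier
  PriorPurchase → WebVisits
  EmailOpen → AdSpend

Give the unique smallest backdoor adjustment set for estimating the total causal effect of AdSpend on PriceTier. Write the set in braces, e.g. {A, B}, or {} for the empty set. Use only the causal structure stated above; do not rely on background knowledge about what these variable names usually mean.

{}

Variables eligible for adjustment (non-descendants of AdSpend, excluding AdSpend and PriceTier): {CouponUse, EmailOpen, PriorPurchase, WebVisits}.
Backdoor paths from AdSpend to PriceTier:
  P1: AdSpend <- EmailOpen <- CouponUse -> Conversion <- PriceTier
Each backdoor path contains an unconditioned collider, so every path is already blocked with the empty conditioning set:
  P1: blocked at collider Conversion (neither it nor any descendant is in the conditioning set).
The empty set is therefore the unique smallest valid set.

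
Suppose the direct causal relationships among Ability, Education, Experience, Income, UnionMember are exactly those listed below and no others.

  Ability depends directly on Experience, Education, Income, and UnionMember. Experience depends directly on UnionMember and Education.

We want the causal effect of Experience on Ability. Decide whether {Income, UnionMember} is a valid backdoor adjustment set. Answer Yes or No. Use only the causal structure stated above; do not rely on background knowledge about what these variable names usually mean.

No

Backdoor paths from Experience to Ability (paths whose first edge points into Experience):
  P1: Experience <- UnionMember -> Ability
  P2: Experience <- Education -> Ability
Condition 1 (no descendant of Experience in the set): holds — descendants of Experience are {Ability}; none are in {Income, UnionMember}.
Condition 2 (every backdoor path blocked by {Income, UnionMember}):
  P1: blocked at fork node UnionMember ∈ conditioning set.
  P2: open — no interior node is in the conditioning set.
{Income, UnionMember} does not satisfy the backdoor criterion.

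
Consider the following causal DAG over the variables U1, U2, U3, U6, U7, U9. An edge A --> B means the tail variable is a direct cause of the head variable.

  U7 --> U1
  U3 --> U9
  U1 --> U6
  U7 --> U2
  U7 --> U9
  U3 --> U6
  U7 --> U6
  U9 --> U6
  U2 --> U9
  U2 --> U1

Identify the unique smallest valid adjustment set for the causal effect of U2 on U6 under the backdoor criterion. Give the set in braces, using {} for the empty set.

Variables eligible for adjustment (non-descendants of U2, excluding U2 and U6): {U3, U7}.
Backdoor paths from U2 to U6:
  P1: U2 <- U7 -> U1 -> U6
  P2: U2 <- U7 -> U9 <- U3 -> U6
  P3: U2 <- U7 -> U9 -> U6
  P4: U2 <- U7 -> U6
The empty set is not sufficient: P1 (U2 <- U7 -> U1 -> U6) has no collider blocking it and no conditioned non-collider, so it is open.
Try {U7}:
  P1: blocked at fork node U7 ∈ conditioning set.
  P2: blocked at fork node U7 ∈ conditioning set.
  P3: blocked at fork node U7 ∈ conditioning set.
  P4: blocked at fork node U7 ∈ conditioning set.
{U7} contains no descendant of U2 and blocks every backdoor path.
No other singleton works — e.g. {U3} leaves P1 open — so {U7} is the unique smallest valid adjustment set.

{U7}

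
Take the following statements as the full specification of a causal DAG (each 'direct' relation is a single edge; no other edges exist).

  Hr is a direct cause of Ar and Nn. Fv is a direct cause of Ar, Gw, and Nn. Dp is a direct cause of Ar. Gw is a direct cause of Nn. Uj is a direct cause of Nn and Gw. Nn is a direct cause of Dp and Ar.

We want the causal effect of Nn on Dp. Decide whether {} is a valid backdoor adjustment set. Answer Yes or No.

Backdoor paths from Nn to Dp (paths whose first edge points into Nn):
  P1: Nn <- Hr -> Ar <- Dp
  P2: Nn <- Fv -> Ar <- Dp
  P3: Nn <- Uj -> Gw <- Fv -> Ar <- Dp
  P4: Nn <- Gw <- Fv -> Ar <- Dp
Condition 1 (no descendant of Nn in the set): holds — descendants of Nn are {Ar, Dp}; none are in {}.
Condition 2 (every backdoor path blocked by {}):
  P1: blocked at collider Ar (neither it nor any descendant is in the conditioning set).
  P2: blocked at collider Ar (neither it nor any descendant is in the conditioning set).
  P3: blocked at collider Gw (neither it nor any descendant is in the conditioning set).
  P4: blocked at collider Ar (neither it nor any descendant is in the conditioning set).
{} satisfies the backdoor criterion.

Yes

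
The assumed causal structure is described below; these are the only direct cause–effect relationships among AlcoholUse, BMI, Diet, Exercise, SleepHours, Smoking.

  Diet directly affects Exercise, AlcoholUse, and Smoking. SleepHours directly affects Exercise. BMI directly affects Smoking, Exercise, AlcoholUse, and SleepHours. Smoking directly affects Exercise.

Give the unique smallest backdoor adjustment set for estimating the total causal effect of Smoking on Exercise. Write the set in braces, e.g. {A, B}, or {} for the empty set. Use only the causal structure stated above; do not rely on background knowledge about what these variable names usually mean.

{BMI, Diet}

Variables eligible for adjustment (non-descendants of Smoking, excluding Smoking and Exercise): {AlcoholUse, BMI, Diet, SleepHours}.
Backdoor paths from Smoking to Exercise:
  P1: Smoking <- Diet -> Exercise
  P2: Smoking <- Diet -> AlcoholUse <- BMI -> SleepHours -> Exercise
  P3: Smoking <- Diet -> AlcoholUse <- BMI -> Exercise
  P4: Smoking <- BMI -> SleepHours -> Exercise
  P5: Smoking <- BMI -> Exercise
  P6: Smoking <- BMI -> AlcoholUse <- Diet -> Exercise
The empty set is not sufficient: P1 (Smoking <- Diet -> Exercise) has no collider blocking it and no conditioned non-collider, so it is open.
Try {BMI, Diet}:
  P1: blocked at fork node Diet ∈ conditioning set.
  P2: blocked at fork node Diet ∈ conditioning set.
  P3: blocked at fork node Diet ∈ conditioning set.
  P4: blocked at fork node BMI ∈ conditioning set.
  P5: blocked at fork node BMI ∈ conditioning set.
  P6: blocked at fork node BMI ∈ conditioning set.
{BMI, Diet} contains no descendant of Smoking and blocks every backdoor path.
Every element of {BMI, Diet} is needed (dropping BMI leaves P4 open; dropping Diet leaves P1 open), so no proper subset is valid.
Among all size-2 subsets of the eligible variables, only {BMI, Diet} blocks every backdoor path, so it is the unique smallest valid adjustment set.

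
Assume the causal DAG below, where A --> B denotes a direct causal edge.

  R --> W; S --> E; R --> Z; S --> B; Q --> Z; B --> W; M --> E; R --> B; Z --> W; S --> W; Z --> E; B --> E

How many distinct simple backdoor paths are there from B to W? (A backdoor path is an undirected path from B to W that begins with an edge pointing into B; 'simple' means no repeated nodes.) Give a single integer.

A backdoor path from B to W is any simple undirected path whose first edge points into B (i.e. leaves B via a parent).
Parents of B: {R, S}.
Enumerating:
  P1: B <- S -> W
  P2: B <- S -> E <- Z <- R -> W
  P3: B <- S -> E <- Z -> W
  P4: B <- R -> Z -> W
  P5: B <- R -> Z -> E <- S -> W
  P6: B <- R -> W
That exhausts the simple backdoor paths. Count: 6.

6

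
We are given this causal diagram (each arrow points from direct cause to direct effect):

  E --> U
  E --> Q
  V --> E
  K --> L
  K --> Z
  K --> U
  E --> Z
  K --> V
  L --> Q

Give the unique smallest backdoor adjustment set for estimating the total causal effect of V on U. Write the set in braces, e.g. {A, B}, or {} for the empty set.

{K}

Variables eligible for adjustment (non-descendants of V, excluding V and U): {K, L}.
Backdoor paths from V to U:
  P1: V <- K -> L -> Q <- E -> U
  P2: V <- K -> Z <- E -> U
  P3: V <- K -> U
The empty set is not sufficient: P3 (V <- K -> U) has no collider blocking it and no conditioned non-collider, so it is open.
Try {K}:
  P1: blocked at fork node K ∈ conditioning set.
  P2: blocked at fork node K ∈ conditioning set.
  P3: blocked at fork node K ∈ conditioning set.
{K} contains no descendant of V and blocks every backdoor path.
No other singleton works — e.g. {L} leaves P3 open — so {K} is the unique smallest valid adjustment set.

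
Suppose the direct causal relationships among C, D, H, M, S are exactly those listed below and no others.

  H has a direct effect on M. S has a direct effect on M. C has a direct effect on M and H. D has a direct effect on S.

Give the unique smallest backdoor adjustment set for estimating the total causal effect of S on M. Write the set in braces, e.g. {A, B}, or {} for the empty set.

Variables eligible for adjustment (non-descendants of S, excluding S and M): {C, D, H}.
Backdoor paths from S to M:
  (none)
With no backdoor paths the empty set already satisfies the criterion, and it is trivially minimal.

{}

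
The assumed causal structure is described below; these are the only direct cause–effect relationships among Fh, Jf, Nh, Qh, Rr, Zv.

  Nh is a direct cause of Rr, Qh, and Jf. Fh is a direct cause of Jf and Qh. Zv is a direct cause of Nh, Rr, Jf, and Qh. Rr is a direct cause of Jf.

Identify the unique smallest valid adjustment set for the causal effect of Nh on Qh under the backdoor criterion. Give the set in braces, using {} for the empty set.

Variables eligible for adjustment (non-descendants of Nh, excluding Nh and Qh): {Fh, Zv}.
Backdoor paths from Nh to Qh:
  P1: Nh <- Zv -> Rr -> Jf <- Fh -> Qh
  P2: Nh <- Zv -> Jf <- Fh -> Qh
  P3: Nh <- Zv -> Qh
The empty set is not sufficient: P3 (Nh <- Zv -> Qh) has no collider blocking it and no conditioned non-collider, so it is open.
Try {Zv}:
  P1: blocked at fork node Zv ∈ conditioning set.
  P2: blocked at fork node Zv ∈ conditioning set.
  P3: blocked at fork node Zv ∈ conditioning set.
{Zv} contains no descendant of Nh and blocks every backdoor path.
No other singleton works — e.g. {Fh} leaves P3 open — so {Zv} is the unique smallest valid adjustment set.

{Zv}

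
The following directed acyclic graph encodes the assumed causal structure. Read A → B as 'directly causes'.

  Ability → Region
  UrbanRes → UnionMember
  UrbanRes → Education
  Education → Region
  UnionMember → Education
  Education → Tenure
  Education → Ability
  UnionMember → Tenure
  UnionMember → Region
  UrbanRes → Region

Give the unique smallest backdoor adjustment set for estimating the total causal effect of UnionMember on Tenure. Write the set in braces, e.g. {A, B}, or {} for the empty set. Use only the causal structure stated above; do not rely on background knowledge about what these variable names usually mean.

Variables eligible for adjustment (non-descendants of UnionMember, excluding UnionMember and Tenure): {UrbanRes}.
Backdoor paths from UnionMember to Tenure:
  P1: UnionMember <- UrbanRes -> Education -> Tenure
  P2: UnionMember <- UrbanRes -> Region <- Education -> Tenure
  P3: UnionMember <- UrbanRes -> Region <- Ability <- Education -> Tenure
The empty set is not sufficient: P1 (UnionMember <- UrbanRes -> Education -> Tenure) has no collider blocking it and no conditioned non-collider, so it is open.
Try {UrbanRes}:
  P1: blocked at fork node UrbanRes ∈ conditioning set.
  P2: blocked at fork node UrbanRes ∈ conditioning set.
  P3: blocked at fork node UrbanRes ∈ conditioning set.
{UrbanRes} contains no descendant of UnionMember and blocks every backdoor path.
{UrbanRes} is the unique smallest valid adjustment set.

{UrbanRes}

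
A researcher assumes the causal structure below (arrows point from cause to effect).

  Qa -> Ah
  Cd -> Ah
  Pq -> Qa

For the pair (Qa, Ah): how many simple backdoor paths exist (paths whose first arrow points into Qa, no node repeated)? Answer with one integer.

A backdoor path from Qa to Ah is any simple undirected path whose first edge points into Qa (i.e. leaves Qa via a parent).
Parents of Qa: {Pq}.
No simple path from any parent of Qa reaches Ah without revisiting Qa, so there are no backdoor paths.

0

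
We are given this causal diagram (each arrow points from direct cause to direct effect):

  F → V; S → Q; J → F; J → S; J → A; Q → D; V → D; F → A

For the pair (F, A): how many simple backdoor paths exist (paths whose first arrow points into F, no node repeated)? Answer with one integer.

1

A backdoor path from F to A is any simple undirected path whose first edge points into F (i.e. leaves F via a parent).
Parents of F: {J}.
Enumerating:
  P1: F <- J -> A
That exhausts the simple backdoor paths. Count: 1.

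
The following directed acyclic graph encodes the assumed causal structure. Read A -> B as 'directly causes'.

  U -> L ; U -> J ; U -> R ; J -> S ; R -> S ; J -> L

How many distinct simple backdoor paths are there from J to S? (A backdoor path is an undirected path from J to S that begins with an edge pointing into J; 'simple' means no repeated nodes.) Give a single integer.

A backdoor path from J to S is any simple undirected path whose first edge points into J (i.e. leaves J via a parent).
Parents of J: {U}.
Enumerating:
  P1: J <- U -> R -> S
That exhausts the simple backdoor paths. Count: 1.

1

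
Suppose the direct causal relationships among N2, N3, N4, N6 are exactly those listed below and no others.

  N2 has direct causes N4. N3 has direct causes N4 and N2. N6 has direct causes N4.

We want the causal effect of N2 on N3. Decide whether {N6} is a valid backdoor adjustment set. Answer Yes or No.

No

Backdoor paths from N2 to N3 (paths whose first edge points into N2):
  P1: N2 <- N4 -> N3
Condition 1 (no descendant of N2 in the set): holds — descendants of N2 are {N3}; none are in {N6}.
Condition 2 (every backdoor path blocked by {N6}):
  P1: open — no interior node is in the conditioning set.
{N6} does not satisfy the backdoor criterion.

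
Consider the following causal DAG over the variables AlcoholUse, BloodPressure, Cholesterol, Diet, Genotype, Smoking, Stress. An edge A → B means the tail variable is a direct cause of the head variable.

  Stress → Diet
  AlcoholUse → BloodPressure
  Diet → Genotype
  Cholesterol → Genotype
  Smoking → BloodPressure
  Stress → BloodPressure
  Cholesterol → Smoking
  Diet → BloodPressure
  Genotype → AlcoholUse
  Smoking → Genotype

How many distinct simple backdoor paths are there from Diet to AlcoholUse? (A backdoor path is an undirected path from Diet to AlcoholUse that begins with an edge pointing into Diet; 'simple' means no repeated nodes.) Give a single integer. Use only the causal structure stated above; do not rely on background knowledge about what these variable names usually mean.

A backdoor path from Diet to AlcoholUse is any simple undirected path whose first edge points into Diet (i.e. leaves Diet via a parent).
Parents of Diet: {Stress}.
Enumerating:
  P1: Diet <- Stress -> BloodPressure <- Smoking <- Cholesterol -> Genotype -> AlcoholUse
  P2: Diet <- Stress -> BloodPressure <- Smoking -> Genotype -> AlcoholUse
  P3: Diet <- Stress -> BloodPressure <- AlcoholUse
That exhausts the simple backdoor paths. Count: 3.

3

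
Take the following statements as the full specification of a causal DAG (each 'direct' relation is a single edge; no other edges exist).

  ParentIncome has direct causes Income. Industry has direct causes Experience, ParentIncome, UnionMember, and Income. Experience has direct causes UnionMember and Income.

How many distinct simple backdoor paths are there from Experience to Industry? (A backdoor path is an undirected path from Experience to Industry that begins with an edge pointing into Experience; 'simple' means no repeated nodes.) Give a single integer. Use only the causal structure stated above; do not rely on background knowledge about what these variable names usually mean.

A backdoor path from Experience to Industry is any simple undirected path whose first edge points into Experience (i.e. leaves Experience via a parent).
Parents of Experience: {Income, UnionMember}.
Enumerating:
  P1: Experience <- Income -> ParentIncome -> Industry
  P2: Experience <- Income -> Industry
  P3: Experience <- UnionMember -> Industry
That exhausts the simple backdoor paths. Count: 3.

3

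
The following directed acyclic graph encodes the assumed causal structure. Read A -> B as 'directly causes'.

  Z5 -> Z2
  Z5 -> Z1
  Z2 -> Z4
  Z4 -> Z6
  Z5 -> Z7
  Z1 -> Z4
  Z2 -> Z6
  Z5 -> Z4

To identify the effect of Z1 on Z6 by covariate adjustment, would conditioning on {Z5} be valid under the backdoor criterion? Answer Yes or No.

Backdoor paths from Z1 to Z6 (paths whose first edge points into Z1):
  P1: Z1 <- Z5 -> Z2 -> Z4 -> Z6
  P2: Z1 <- Z5 -> Z2 -> Z6
  P3: Z1 <- Z5 -> Z4 <- Z2 -> Z6
  P4: Z1 <- Z5 -> Z4 -> Z6
Condition 1 (no descendant of Z1 in the set): holds — descendants of Z1 are {Z4, Z6}; none are in {Z5}.
Condition 2 (every backdoor path blocked by {Z5}):
  P1: blocked at fork node Z5 ∈ conditioning set.
  P2: blocked at fork node Z5 ∈ conditioning set.
  P3: blocked at fork node Z5 ∈ conditioning set.
  P4: blocked at fork node Z5 ∈ conditioning set.
{Z5} satisfies the backdoor criterion.

Yes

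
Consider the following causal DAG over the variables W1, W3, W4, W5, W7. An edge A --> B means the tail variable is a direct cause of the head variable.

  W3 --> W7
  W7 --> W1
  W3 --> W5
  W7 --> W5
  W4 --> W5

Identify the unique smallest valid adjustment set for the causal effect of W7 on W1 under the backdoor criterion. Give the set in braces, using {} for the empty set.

Variables eligible for adjustment (non-descendants of W7, excluding W7 and W1): {W3, W4}.
Backdoor paths from W7 to W1:
  (none)
With no backdoor paths the empty set already satisfies the criterion, and it is trivially minimal.

{}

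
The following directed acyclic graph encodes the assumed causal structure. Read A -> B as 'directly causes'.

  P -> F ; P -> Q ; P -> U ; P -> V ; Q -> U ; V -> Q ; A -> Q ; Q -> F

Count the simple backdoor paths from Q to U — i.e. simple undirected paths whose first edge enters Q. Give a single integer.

A backdoor path from Q to U is any simple undirected path whose first edge points into Q (i.e. leaves Q via a parent).
Parents of Q: {A, P, V}.
Enumerating:
  P1: Q <- P -> U
  P2: Q <- V <- P -> U
That exhausts the simple backdoor paths. Count: 2.

2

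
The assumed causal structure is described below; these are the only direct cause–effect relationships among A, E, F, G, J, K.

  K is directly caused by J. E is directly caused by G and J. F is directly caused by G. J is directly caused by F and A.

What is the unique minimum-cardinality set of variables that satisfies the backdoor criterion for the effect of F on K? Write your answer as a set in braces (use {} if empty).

Variables eligible for adjustment (non-descendants of F, excluding F and K): {A, G}.
Backdoor paths from F to K:
  P1: F <- G -> E <- J -> K
Each backdoor path contains an unconditioned collider, so every path is already blocked with the empty conditioning set:
  P1: blocked at collider E (neither it nor any descendant is in the conditioning set).
The empty set is therefore the unique smallest valid set.

{}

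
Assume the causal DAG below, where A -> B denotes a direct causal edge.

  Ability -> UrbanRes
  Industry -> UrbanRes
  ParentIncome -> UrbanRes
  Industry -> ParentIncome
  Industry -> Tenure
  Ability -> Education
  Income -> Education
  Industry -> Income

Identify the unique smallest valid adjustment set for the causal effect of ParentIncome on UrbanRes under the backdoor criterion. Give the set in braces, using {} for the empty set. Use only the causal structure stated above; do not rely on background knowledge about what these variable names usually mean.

{Industry}

Variables eligible for adjustment (non-descendants of ParentIncome, excluding ParentIncome and UrbanRes): {Ability, Education, Income, Industry, Tenure}.
Backdoor paths from ParentIncome to UrbanRes:
  P1: ParentIncome <- Industry -> UrbanRes
  P2: ParentIncome <- Industry -> Income -> Education <- Ability -> UrbanRes
The empty set is not sufficient: P1 (ParentIncome <- Industry -> UrbanRes) has no collider blocking it and no conditioned non-collider, so it is open.
Try {Industry}:
  P1: blocked at fork node Industry ∈ conditioning set.
  P2: blocked at fork node Industry ∈ conditioning set.
{Industry} contains no descendant of ParentIncome and blocks every backdoor path.
No other singleton works — e.g. {Ability} leaves P1 open — so {Industry} is the unique smallest valid adjustment set.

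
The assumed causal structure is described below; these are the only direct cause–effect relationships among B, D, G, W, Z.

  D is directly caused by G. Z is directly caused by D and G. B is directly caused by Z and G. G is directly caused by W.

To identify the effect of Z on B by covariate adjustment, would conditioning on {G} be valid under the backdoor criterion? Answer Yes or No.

Yes

Backdoor paths from Z to B (paths whose first edge points into Z):
  P1: Z <- G -> B
  P2: Z <- D <- G -> B
Condition 1 (no descendant of Z in the set): holds — descendants of Z are {B}; none are in {G}.
Condition 2 (every backdoor path blocked by {G}):
  P1: blocked at fork node G ∈ conditioning set.
  P2: blocked at fork node G ∈ conditioning set.
{G} satisfies the backdoor criterion.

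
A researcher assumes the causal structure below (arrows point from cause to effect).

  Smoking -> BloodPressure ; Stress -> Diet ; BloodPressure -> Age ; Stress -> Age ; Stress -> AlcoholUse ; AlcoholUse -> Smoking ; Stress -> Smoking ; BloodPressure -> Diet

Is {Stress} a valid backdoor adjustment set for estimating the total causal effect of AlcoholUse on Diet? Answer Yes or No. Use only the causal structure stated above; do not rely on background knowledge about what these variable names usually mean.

Backdoor paths from AlcoholUse to Diet (paths whose first edge points into AlcoholUse):
  P1: AlcoholUse <- Stress -> Smoking -> BloodPressure -> Diet
  P2: AlcoholUse <- Stress -> Age <- BloodPressure -> Diet
  P3: AlcoholUse <- Stress -> Diet
Condition 1 (no descendant of AlcoholUse in the set): holds — descendants of AlcoholUse are {Age, BloodPressure, Diet, Smoking}; none are in {Stress}.
Condition 2 (every backdoor path blocked by {Stress}):
  P1: blocked at fork node Stress ∈ conditioning set.
  P2: blocked at fork node Stress ∈ conditioning set.
  P3: blocked at fork node Stress ∈ conditioning set.
{Stress} satisfies the backdoor criterion.

Yes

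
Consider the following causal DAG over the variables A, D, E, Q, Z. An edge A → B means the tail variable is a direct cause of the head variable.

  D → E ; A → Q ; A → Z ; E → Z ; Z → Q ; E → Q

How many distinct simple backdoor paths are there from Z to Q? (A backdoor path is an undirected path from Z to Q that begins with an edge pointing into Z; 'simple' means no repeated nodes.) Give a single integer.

A backdoor path from Z to Q is any simple undirected path whose first edge points into Z (i.e. leaves Z via a parent).
Parents of Z: {A, E}.
Enumerating:
  P1: Z <- A -> Q
  P2: Z <- E -> Q
That exhausts the simple backdoor paths. Count: 2.

2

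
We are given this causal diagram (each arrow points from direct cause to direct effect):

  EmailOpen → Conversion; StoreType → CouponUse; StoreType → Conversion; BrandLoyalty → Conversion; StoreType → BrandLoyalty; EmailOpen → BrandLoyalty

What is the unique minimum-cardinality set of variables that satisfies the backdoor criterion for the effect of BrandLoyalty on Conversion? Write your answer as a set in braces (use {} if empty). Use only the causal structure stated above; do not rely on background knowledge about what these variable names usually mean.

{EmailOpen, StoreType}

Variables eligible for adjustment (non-descendants of BrandLoyalty, excluding BrandLoyalty and Conversion): {CouponUse, EmailOpen, StoreType}.
Backdoor paths from BrandLoyalty to Conversion:
  P1: BrandLoyalty <- StoreType -> Conversion
  P2: BrandLoyalty <- EmailOpen -> Conversion
The empty set is not sufficient: P1 (BrandLoyalty <- StoreType -> Conversion) has no collider blocking it and no conditioned non-collider, so it is open.
Try {EmailOpen, StoreType}:
  P1: blocked at fork node StoreType ∈ conditioning set.
  P2: blocked at fork node EmailOpen ∈ conditioning set.
{EmailOpen, StoreType} contains no descendant of BrandLoyalty and blocks every backdoor path.
Every element of {EmailOpen, StoreType} is needed (dropping EmailOpen leaves P2 open; dropping StoreType leaves P1 open), so no proper subset is valid.
Among all size-2 subsets of the eligible variables, only {EmailOpen, StoreType} blocks every backdoor path, so it is the unique smallest valid adjustment set.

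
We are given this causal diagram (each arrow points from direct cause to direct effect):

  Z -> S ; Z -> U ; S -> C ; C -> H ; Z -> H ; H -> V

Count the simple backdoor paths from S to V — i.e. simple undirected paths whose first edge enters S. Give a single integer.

A backdoor path from S to V is any simple undirected path whose first edge points into S (i.e. leaves S via a parent).
Parents of S: {Z}.
Enumerating:
  P1: S <- Z -> H -> V
That exhausts the simple backdoor paths. Count: 1.

1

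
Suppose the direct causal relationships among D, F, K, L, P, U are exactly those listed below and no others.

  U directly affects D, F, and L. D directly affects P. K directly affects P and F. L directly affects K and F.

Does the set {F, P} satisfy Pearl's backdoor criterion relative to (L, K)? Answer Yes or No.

No

Backdoor paths from L to K (paths whose first edge points into L):
  P1: L <- U -> D -> P <- K
  P2: L <- U -> F <- K
Condition 1 (no descendant of L in the set): FAILS — F and P are descendants of L.
Condition 2 (every backdoor path blocked by {F, P}):
  P1: open — collider(s) P are conditioned on (or have a conditioned descendant) and no non-collider on the path is in the set.
  P2: open — collider(s) F are conditioned on (or have a conditioned descendant) and no non-collider on the path is in the set.
{F, P} does not satisfy the backdoor criterion.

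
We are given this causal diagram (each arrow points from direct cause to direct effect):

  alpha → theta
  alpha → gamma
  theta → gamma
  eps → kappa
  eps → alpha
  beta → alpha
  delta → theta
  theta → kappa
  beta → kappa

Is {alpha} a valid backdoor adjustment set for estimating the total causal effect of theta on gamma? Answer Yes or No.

Yes

Backdoor paths from theta to gamma (paths whose first edge points into theta):
  P1: theta <- alpha -> gamma
Condition 1 (no descendant of theta in the set): holds — descendants of theta are {gamma, kappa}; none are in {alpha}.
Condition 2 (every backdoor path blocked by {alpha}):
  P1: blocked at fork node alpha ∈ conditioning set.
{alpha} satisfies the backdoor criterion.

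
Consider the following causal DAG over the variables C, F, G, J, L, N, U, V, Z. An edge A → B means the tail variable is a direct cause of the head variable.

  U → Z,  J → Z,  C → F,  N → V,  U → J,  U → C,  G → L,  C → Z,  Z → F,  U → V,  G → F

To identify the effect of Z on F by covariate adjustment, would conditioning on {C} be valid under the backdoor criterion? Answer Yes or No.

Backdoor paths from Z to F (paths whose first edge points into Z):
  P1: Z <- U -> C -> F
  P2: Z <- C -> F
  P3: Z <- J <- U -> C -> F
Condition 1 (no descendant of Z in the set): holds — descendants of Z are {F}; none are in {C}.
Condition 2 (every backdoor path blocked by {C}):
  P1: blocked at chain node C ∈ conditioning set.
  P2: blocked at fork node C ∈ conditioning set.
  P3: blocked at chain node C ∈ conditioning set.
{C} satisfies the backdoor criterion.

Yes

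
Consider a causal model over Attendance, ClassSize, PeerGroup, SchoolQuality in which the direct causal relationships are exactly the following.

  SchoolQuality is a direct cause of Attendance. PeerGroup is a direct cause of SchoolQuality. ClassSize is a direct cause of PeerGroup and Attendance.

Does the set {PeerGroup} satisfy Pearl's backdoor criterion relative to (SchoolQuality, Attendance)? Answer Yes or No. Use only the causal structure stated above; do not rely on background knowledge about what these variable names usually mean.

Backdoor paths from SchoolQuality to Attendance (paths whose first edge points into SchoolQuality):
  P1: SchoolQuality <- PeerGroup <- ClassSize -> Attendance
Condition 1 (no descendant of SchoolQuality in the set): holds — descendants of SchoolQuality are {Attendance}; none are in {PeerGroup}.
Condition 2 (every backdoor path blocked by {PeerGroup}):
  P1: blocked at chain node PeerGroup ∈ conditioning set.
{PeerGroup} satisfies the backdoor criterion.

Yes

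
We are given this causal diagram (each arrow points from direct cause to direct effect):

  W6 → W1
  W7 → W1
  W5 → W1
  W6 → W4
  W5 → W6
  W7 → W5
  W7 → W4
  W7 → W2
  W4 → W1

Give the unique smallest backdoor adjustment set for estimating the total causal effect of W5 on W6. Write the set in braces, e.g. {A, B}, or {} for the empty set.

{}

Variables eligible for adjustment (non-descendants of W5, excluding W5 and W6): {W2, W7}.
Backdoor paths from W5 to W6:
  P1: W5 <- W7 -> W4 <- W6
  P2: W5 <- W7 -> W4 -> W1 <- W6
  P3: W5 <- W7 -> W1 <- W6
  P4: W5 <- W7 -> W1 <- W4 <- W6
Each backdoor path contains an unconditioned collider, so every path is already blocked with the empty conditioning set:
  P1: blocked at collider W4 (neither it nor any descendant is in the conditioning set).
  P2: blocked at collider W1 (neither it nor any descendant is in the conditioning set).
  P3: blocked at collider W1 (neither it nor any descendant is in the conditioning set).
  P4: blocked at collider W1 (neither it nor any descendant is in the conditioning set).
The empty set is therefore the unique smallest valid set.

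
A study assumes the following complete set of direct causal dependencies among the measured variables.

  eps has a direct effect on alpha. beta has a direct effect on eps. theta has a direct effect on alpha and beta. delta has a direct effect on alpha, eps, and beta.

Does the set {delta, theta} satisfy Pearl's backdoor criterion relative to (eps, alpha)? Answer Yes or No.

Yes

Backdoor paths from eps to alpha (paths whose first edge points into eps):
  P1: eps <- delta -> beta <- theta -> alpha
  P2: eps <- delta -> alpha
  P3: eps <- beta <- theta -> alpha
  P4: eps <- beta <- delta -> alpha
Condition 1 (no descendant of eps in the set): holds — descendants of eps are {alpha}; none are in {delta, theta}.
Condition 2 (every backdoor path blocked by {delta, theta}):
  P1: blocked at fork node delta ∈ conditioning set.
  P2: blocked at fork node delta ∈ conditioning set.
  P3: blocked at fork node theta ∈ conditioning set.
  P4: blocked at fork node delta ∈ conditioning set.
{delta, theta} satisfies the backdoor criterion.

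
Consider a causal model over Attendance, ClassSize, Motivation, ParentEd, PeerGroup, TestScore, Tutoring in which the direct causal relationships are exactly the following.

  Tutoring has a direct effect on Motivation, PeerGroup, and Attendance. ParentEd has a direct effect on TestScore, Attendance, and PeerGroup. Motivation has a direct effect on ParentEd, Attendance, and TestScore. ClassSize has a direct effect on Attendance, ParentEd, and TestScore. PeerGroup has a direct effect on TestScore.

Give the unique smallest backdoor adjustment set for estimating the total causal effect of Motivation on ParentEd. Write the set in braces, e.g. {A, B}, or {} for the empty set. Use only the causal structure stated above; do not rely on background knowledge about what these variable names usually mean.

{}

Variables eligible for adjustment (non-descendants of Motivation, excluding Motivation and ParentEd): {ClassSize, Tutoring}.
Backdoor paths from Motivation to ParentEd:
  P1: Motivation <- Tutoring -> Attendance <- ClassSize -> ParentEd
  P2: Motivation <- Tutoring -> Attendance <- ClassSize -> TestScore <- ParentEd
  P3: Motivation <- Tutoring -> Attendance <- ClassSize -> TestScore <- PeerGroup <- ParentEd
  P4: Motivation <- Tutoring -> Attendance <- ParentEd
  P5: Motivation <- Tutoring -> PeerGroup <- ParentEd
  P6: Motivation <- Tutoring -> PeerGroup -> TestScore <- ClassSize -> ParentEd
  P7: Motivation <- Tutoring -> PeerGroup -> TestScore <- ClassSize -> Attendance <- ParentEd
  P8: Motivation <- Tutoring -> PeerGroup -> TestScore <- ParentEd
Each backdoor path contains an unconditioned collider, so every path is already blocked with the empty conditioning set:
  P1: blocked at collider Attendance (neither it nor any descendant is in the conditioning set).
  P2: blocked at collider Attendance (neither it nor any descendant is in the conditioning set).
  P3: blocked at collider Attendance (neither it nor any descendant is in the conditioning set).
  P4: blocked at collider Attendance (neither it nor any descendant is in the conditioning set).
  P5: blocked at collider PeerGroup (neither it nor any descendant is in the conditioning set).
  P6: blocked at collider TestScore (neither it nor any descendant is in the conditioning set).
  P7: blocked at collider TestScore (neither it nor any descendant is in the conditioning set).
  P8: blocked at collider TestScore (neither it nor any descendant is in the conditioning set).
The empty set is therefore the unique smallest valid set.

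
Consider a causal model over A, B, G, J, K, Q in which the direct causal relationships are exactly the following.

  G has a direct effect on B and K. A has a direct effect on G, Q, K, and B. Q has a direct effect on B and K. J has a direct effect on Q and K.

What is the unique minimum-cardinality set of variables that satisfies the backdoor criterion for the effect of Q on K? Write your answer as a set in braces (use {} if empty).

{A, J}

Variables eligible for adjustment (non-descendants of Q, excluding Q and K): {A, G, J}.
Backdoor paths from Q to K:
  P1: Q <- A -> G -> K
  P2: Q <- A -> B <- G -> K
  P3: Q <- A -> K
  P4: Q <- J -> K
The empty set is not sufficient: P1 (Q <- A -> G -> K) has no collider blocking it and no conditioned non-collider, so it is open.
Try {A, J}:
  P1: blocked at fork node A ∈ conditioning set.
  P2: blocked at fork node A ∈ conditioning set.
  P3: blocked at fork node A ∈ conditioning set.
  P4: blocked at fork node J ∈ conditioning set.
{A, J} contains no descendant of Q and blocks every backdoor path.
Every element of {A, J} is needed (dropping A leaves P1 open; dropping J leaves P4 open), so no proper subset is valid.
Among all size-2 subsets of the eligible variables, only {A, J} blocks every backdoor path, so it is the unique smallest valid adjustment set.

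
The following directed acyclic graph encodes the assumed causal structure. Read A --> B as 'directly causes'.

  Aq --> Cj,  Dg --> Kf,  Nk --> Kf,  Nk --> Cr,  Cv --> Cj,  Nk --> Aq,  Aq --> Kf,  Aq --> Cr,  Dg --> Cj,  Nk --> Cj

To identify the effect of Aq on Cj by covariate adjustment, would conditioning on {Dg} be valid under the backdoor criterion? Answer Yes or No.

No

Backdoor paths from Aq to Cj (paths whose first edge points into Aq):
  P1: Aq <- Nk -> Cj
  P2: Aq <- Nk -> Kf <- Dg -> Cj
Condition 1 (no descendant of Aq in the set): holds — descendants of Aq are {Cj, Cr, Kf}; none are in {Dg}.
Condition 2 (every backdoor path blocked by {Dg}):
  P1: open — no interior node is in the conditioning set.
  P2: blocked at collider Kf (neither it nor any descendant is in the conditioning set).
{Dg} does not satisfy the backdoor criterion.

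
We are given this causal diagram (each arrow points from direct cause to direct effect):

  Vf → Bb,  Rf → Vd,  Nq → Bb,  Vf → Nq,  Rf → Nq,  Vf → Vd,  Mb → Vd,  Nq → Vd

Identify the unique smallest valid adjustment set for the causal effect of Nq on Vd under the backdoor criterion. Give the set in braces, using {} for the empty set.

{Rf, Vf}

Variables eligible for adjustment (non-descendants of Nq, excluding Nq and Vd): {Mb, Rf, Vf}.
Backdoor paths from Nq to Vd:
  P1: Nq <- Rf -> Vd
  P2: Nq <- Vf -> Vd
The empty set is not sufficient: P1 (Nq <- Rf -> Vd) has no collider blocking it and no conditioned non-collider, so it is open.
Try {Rf, Vf}:
  P1: blocked at fork node Rf ∈ conditioning set.
  P2: blocked at fork node Vf ∈ conditioning set.
{Rf, Vf} contains no descendant of Nq and blocks every backdoor path.
Every element of {Rf, Vf} is needed (dropping Rf leaves P1 open; dropping Vf leaves P2 open), so no proper subset is valid.
Among all size-2 subsets of the eligible variables, only {Rf, Vf} blocks every backdoor path, so it is the unique smallest valid adjustment set.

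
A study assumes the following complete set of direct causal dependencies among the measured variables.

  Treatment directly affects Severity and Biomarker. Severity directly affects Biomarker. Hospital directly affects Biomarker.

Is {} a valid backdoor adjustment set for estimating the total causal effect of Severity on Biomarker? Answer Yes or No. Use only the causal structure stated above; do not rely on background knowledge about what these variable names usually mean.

No

Backdoor paths from Severity to Biomarker (paths whose first edge points into Severity):
  P1: Severity <- Treatment -> Biomarker
Condition 1 (no descendant of Severity in the set): holds — descendants of Severity are {Biomarker}; none are in {}.
Condition 2 (every backdoor path blocked by {}):
  P1: open — no interior node is in the conditioning set.
{} does not satisfy the backdoor criterion.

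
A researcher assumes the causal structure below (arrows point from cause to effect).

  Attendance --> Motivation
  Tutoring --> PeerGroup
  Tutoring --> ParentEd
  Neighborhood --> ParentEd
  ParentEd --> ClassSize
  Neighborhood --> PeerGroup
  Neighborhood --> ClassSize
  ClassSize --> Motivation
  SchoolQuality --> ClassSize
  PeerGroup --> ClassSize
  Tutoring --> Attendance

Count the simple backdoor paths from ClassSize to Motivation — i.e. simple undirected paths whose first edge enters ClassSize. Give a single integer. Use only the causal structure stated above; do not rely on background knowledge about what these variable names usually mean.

A backdoor path from ClassSize to Motivation is any simple undirected path whose first edge points into ClassSize (i.e. leaves ClassSize via a parent).
Parents of ClassSize: {Neighborhood, ParentEd, PeerGroup, SchoolQuality}.
Enumerating:
  P1: ClassSize <- Neighborhood -> ParentEd <- Tutoring -> Attendance -> Motivation
  P2: ClassSize <- Neighborhood -> PeerGroup <- Tutoring -> Attendance -> Motivation
  P3: ClassSize <- ParentEd <- Neighborhood -> PeerGroup <- Tutoring -> Attendance -> Motivation
  P4: ClassSize <- ParentEd <- Tutoring -> Attendance -> Motivation
  P5: ClassSize <- PeerGroup <- Neighborhood -> ParentEd <- Tutoring -> Attendance -> Motivation
  P6: ClassSize <- PeerGroup <- Tutoring -> Attendance -> Motivation
That exhausts the simple backdoor paths. Count: 6.

6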